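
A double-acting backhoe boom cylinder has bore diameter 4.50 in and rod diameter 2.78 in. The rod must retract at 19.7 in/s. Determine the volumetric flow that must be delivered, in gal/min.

Rod-side annular area A_ann = π/4 × (4.50² − 2.78²) = 9.834 in^2
Q = A × v

Q ≈ 50.3 gal/min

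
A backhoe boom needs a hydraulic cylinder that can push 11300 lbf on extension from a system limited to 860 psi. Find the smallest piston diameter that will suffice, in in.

Extension force acts on the full piston face: F = P × (π/4)D².
D = √(4F / (πP)) = √(4 × 11300 lbf / (π × 860 psi))

D ≈ 4.09 in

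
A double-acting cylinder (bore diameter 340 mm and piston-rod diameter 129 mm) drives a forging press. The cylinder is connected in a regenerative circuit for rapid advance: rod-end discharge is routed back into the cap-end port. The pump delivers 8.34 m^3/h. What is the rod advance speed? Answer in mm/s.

In regeneration the rod-end outflow joins the pump flow into the cap end, so the net volume the pump must supply per unit advance equals the rod cross-section area.
Rod cross-section A_rod = π/4 × (129 mm)² = 13070 mm^2
v = Q_pump / A_rod

v ≈ 177 mm/s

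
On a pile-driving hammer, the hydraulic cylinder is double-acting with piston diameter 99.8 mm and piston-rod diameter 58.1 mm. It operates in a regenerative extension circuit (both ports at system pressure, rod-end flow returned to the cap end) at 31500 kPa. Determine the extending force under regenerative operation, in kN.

F ≈ 83.5 kN

With equal pressure on both faces, forces on the annular region cancel; the net push is pressure × rod cross-section.
Rod cross-section A_rod = π/4 × (58.1 mm)² = 2651 mm^2
F = P × A_rod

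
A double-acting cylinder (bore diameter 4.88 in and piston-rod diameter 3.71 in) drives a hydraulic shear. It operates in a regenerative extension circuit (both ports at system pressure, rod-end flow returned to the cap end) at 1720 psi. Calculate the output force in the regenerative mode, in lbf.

F ≈ 18600 lbf

With equal pressure on both faces, forces on the annular region cancel; the net push is pressure × rod cross-section.
Rod cross-section A_rod = π/4 × (3.71 in)² = 10.81 in^2
F = P × A_rod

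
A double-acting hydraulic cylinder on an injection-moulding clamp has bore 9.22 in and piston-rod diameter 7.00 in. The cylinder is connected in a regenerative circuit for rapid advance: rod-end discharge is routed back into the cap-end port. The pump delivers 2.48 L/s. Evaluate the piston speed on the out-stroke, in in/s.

v ≈ 3.93 in/s

In regeneration the rod-end outflow joins the pump flow into the cap end, so the net volume the pump must supply per unit advance equals the rod cross-section area.
Rod cross-section A_rod = π/4 × (7.00 in)² = 38.48 in^2
v = Q_pump / A_rod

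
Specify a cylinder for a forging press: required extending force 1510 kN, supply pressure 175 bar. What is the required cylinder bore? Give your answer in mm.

Extension force acts on the full piston face: F = P × (π/4)D².
D = √(4F / (πP)) = √(4 × 1510 kN / (π × 175 bar))

D ≈ 331 mm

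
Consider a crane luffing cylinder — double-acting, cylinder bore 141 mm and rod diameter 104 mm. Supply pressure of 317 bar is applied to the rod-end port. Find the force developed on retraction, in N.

F ≈ 2.26e5 N

Rod-side annular area A_ann = π/4 × (141² − 104²) = 7120 mm^2
On retraction the pressure acts on the annular area (bore minus rod).
F = P × A_ann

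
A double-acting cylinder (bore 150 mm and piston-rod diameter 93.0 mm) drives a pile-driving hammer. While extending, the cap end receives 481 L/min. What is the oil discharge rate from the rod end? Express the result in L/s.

Cap-side area A_cap = π/4 × (150 mm)² = 17670 mm^2
Rod-side annular area A_ann = π/4 × (150² − 93.0²) = 10880 mm^2
Piston speed v = Q_in/A_cap; rod-end outflow Q_out = v × A_ann = Q_in × A_ann/A_cap.

Q_out ≈ 4.94 L/s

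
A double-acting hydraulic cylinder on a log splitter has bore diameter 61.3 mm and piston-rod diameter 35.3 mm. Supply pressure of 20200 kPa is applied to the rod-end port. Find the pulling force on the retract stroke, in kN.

Rod-side annular area A_ann = π/4 × (61.3² − 35.3²) = 1973 mm^2
On retraction the pressure acts on the annular area (bore minus rod).
F = P × A_ann

F ≈ 39.8 kN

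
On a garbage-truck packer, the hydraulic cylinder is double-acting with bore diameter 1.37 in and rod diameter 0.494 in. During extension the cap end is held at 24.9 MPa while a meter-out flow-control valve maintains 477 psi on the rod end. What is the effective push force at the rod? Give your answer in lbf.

F ≈ 4710 lbf

Cap-side area A_cap = π/4 × (1.37 in)² = 1.474 in^2
Rod-side annular area A_ann = π/4 × (1.37² − 0.494²) = 1.282 in^2
Net thrust = P_cap·A_cap − P_rod·A_ann = 5324 lbf − 611.7 lbf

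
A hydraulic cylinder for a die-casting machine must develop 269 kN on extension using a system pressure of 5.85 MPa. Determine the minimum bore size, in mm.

D ≈ 242 mm

Extension force acts on the full piston face: F = P × (π/4)D².
D = √(4F / (πP)) = √(4 × 269 kN / (π × 5.85 MPa))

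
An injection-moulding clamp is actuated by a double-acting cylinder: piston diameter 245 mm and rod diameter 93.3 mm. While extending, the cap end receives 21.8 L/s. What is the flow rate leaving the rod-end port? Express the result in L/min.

Q_out ≈ 1120 L/min

Cap-side area A_cap = π/4 × (245 mm)² = 47140 mm^2
Rod-side annular area A_ann = π/4 × (245² − 93.3²) = 40310 mm^2
Piston speed v = Q_in/A_cap; rod-end outflow Q_out = v × A_ann = Q_in × A_ann/A_cap.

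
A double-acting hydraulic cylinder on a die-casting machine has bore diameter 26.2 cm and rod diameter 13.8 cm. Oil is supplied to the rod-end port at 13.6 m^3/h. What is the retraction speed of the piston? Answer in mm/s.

Rod-side annular area A_ann = π/4 × (26.2² − 13.8²) = 389.6 cm^2
Flow into the rod-end port fills the annular volume.
v = Q / A

v ≈ 97.0 mm/s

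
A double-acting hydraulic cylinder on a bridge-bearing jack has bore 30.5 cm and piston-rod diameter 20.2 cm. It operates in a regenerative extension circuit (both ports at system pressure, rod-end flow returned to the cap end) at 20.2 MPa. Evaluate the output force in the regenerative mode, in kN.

With equal pressure on both faces, forces on the annular region cancel; the net push is pressure × rod cross-section.
Rod cross-section A_rod = π/4 × (20.2 cm)² = 320.5 cm^2
F = P × A_rod

F ≈ 647 kN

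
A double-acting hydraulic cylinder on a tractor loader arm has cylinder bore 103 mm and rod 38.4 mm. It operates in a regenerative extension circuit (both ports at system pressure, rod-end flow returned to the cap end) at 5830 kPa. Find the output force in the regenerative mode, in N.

F ≈ 6750 N

With equal pressure on both faces, forces on the annular region cancel; the net push is pressure × rod cross-section.
Rod cross-section A_rod = π/4 × (38.4 mm)² = 1158 mm^2
F = P × A_rod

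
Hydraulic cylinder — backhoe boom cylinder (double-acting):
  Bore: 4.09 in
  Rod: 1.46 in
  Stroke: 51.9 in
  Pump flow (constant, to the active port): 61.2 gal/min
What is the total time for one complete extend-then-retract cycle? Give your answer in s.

Cap-side area A_cap = π/4 × (4.09 in)² = 13.14 in^2
Rod-side annular area A_ann = π/4 × (4.09² − 1.46²) = 11.46 in^2
t_ext = A_cap·L/Q = 2.894 s
t_ret = A_ann·L/Q = 2.525 s
t_cycle = t_ext + t_ret

t ≈ 5.42 s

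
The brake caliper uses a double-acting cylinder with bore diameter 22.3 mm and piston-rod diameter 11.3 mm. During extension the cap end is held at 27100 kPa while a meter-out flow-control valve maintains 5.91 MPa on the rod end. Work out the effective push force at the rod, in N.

Cap-side area A_cap = π/4 × (22.3 mm)² = 390.6 mm^2
Rod-side annular area A_ann = π/4 × (22.3² − 11.3²) = 290.3 mm^2
Net thrust = P_cap·A_cap − P_rod·A_ann = 10580 N − 1716 N

F ≈ 8870 N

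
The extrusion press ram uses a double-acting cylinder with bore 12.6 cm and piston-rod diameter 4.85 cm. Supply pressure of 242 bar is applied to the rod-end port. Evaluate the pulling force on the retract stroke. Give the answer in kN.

Rod-side annular area A_ann = π/4 × (12.6² − 4.85²) = 106.2 cm^2
On retraction the pressure acts on the annular area (bore minus rod).
F = P × A_ann

F ≈ 257 kN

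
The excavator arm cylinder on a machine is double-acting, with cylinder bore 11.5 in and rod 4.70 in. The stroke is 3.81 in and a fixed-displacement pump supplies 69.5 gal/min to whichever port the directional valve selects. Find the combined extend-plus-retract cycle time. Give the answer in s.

t ≈ 2.71 s

Cap-side area A_cap = π/4 × (11.5 in)² = 103.9 in^2
Rod-side annular area A_ann = π/4 × (11.5² − 4.70²) = 86.52 in^2
t_ext = A_cap·L/Q = 1.479 s
t_ret = A_ann·L/Q = 1.232 s
t_cycle = t_ext + t_ret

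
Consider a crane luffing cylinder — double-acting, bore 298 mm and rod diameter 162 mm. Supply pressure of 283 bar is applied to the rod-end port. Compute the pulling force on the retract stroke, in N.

Rod-side annular area A_ann = π/4 × (298² − 162²) = 49130 mm^2
On retraction the pressure acts on the annular area (bore minus rod).
F = P × A_ann

F ≈ 1.39e6 N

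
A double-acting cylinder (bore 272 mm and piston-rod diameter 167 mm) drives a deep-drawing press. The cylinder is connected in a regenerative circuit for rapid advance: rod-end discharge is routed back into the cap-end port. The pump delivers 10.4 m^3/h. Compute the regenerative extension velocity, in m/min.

In regeneration the rod-end outflow joins the pump flow into the cap end, so the net volume the pump must supply per unit advance equals the rod cross-section area.
Rod cross-section A_rod = π/4 × (167 mm)² = 21900 mm^2
v = Q_pump / A_rod

v ≈ 7.91 m/min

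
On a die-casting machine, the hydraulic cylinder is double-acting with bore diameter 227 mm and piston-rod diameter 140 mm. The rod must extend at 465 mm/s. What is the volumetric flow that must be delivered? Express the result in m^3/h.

Q ≈ 67.7 m^3/h

Cap-side area A_cap = π/4 × (227 mm)² = 40470 mm^2
Q = A × v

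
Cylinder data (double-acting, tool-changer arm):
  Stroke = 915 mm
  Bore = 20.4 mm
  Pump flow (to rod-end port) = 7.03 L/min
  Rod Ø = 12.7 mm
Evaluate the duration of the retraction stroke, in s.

t ≈ 1.56 s

Rod-side annular area A_ann = π/4 × (20.4² − 12.7²) = 200.2 mm^2
Swept volume V = A × L; t = V / Q = A·L / Q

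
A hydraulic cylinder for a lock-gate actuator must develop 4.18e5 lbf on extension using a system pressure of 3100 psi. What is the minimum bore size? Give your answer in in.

Extension force acts on the full piston face: F = P × (π/4)D².
D = √(4F / (πP)) = √(4 × 4.18e5 lbf / (π × 3100 psi))

D ≈ 13.1 in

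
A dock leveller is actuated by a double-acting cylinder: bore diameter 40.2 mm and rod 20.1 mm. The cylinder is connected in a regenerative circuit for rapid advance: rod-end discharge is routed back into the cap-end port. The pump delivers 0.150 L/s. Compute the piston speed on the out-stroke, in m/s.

v ≈ 0.473 m/s

In regeneration the rod-end outflow joins the pump flow into the cap end, so the net volume the pump must supply per unit advance equals the rod cross-section area.
Rod cross-section A_rod = π/4 × (20.1 mm)² = 317.3 mm^2
v = Q_pump / A_rod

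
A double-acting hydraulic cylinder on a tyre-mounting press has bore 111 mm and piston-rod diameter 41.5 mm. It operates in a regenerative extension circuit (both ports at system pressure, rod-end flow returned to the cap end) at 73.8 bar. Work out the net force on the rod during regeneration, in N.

With equal pressure on both faces, forces on the annular region cancel; the net push is pressure × rod cross-section.
Rod cross-section A_rod = π/4 × (41.5 mm)² = 1353 mm^2
F = P × A_rod

F ≈ 9980 N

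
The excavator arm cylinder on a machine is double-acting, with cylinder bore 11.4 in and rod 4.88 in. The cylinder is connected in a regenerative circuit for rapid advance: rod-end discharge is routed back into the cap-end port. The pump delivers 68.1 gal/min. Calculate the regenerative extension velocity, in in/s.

In regeneration the rod-end outflow joins the pump flow into the cap end, so the net volume the pump must supply per unit advance equals the rod cross-section area.
Rod cross-section A_rod = π/4 × (4.88 in)² = 18.70 in^2
v = Q_pump / A_rod

v ≈ 14.0 in/s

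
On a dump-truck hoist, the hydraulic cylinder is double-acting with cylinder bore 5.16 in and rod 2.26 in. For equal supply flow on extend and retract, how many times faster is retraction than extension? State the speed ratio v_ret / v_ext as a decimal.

Cap-side area A_cap = π/4 × (5.16 in)² = 20.91 in^2
Rod-side annular area A_ann = π/4 × (5.16² − 2.26²) = 16.90 in^2
For equal Q, v ∝ 1/A, so v_ret/v_ext = A_cap/A_ann.

v_ret/v_ext ≈ 1.24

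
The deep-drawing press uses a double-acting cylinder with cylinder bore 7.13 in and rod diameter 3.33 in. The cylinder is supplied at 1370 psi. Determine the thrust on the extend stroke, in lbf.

Cap-side area A_cap = π/4 × (7.13 in)² = 39.93 in^2
F = P × A_cap = 1370 psi × A_cap

F ≈ 54700 lbf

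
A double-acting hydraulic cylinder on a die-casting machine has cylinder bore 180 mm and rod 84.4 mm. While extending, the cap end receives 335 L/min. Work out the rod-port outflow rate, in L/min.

Q_out ≈ 261 L/min

Cap-side area A_cap = π/4 × (180 mm)² = 25450 mm^2
Rod-side annular area A_ann = π/4 × (180² − 84.4²) = 19850 mm^2
Piston speed v = Q_in/A_cap; rod-end outflow Q_out = v × A_ann = Q_in × A_ann/A_cap.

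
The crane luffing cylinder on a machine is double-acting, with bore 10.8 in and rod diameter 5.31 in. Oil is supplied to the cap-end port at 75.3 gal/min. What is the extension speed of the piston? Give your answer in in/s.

Cap-side area A_cap = π/4 × (10.8 in)² = 91.61 in^2
v = Q / A

v ≈ 3.16 in/s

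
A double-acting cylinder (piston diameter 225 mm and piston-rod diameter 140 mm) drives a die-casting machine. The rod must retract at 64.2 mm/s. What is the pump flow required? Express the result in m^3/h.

Q ≈ 5.63 m^3/h

Rod-side annular area A_ann = π/4 × (225² − 140²) = 24370 mm^2
Q = A × v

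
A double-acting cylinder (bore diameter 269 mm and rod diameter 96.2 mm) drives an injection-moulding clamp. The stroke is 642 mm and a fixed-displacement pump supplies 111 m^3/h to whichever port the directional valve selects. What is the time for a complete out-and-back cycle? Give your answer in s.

Cap-side area A_cap = π/4 × (269 mm)² = 56830 mm^2
Rod-side annular area A_ann = π/4 × (269² − 96.2²) = 49560 mm^2
t_ext = A_cap·L/Q = 1.183 s
t_ret = A_ann·L/Q = 1.032 s
t_cycle = t_ext + t_ret

t ≈ 2.22 s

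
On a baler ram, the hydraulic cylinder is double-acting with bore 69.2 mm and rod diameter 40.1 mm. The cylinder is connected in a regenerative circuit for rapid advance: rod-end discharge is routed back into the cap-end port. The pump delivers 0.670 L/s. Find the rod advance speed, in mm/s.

In regeneration the rod-end outflow joins the pump flow into the cap end, so the net volume the pump must supply per unit advance equals the rod cross-section area.
Rod cross-section A_rod = π/4 × (40.1 mm)² = 1263 mm^2
v = Q_pump / A_rod

v ≈ 531 mm/s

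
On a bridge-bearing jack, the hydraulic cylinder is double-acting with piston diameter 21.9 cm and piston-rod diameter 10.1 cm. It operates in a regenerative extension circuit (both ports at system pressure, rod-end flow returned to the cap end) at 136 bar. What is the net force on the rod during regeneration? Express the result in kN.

F ≈ 109 kN

With equal pressure on both faces, forces on the annular region cancel; the net push is pressure × rod cross-section.
Rod cross-section A_rod = π/4 × (10.1 cm)² = 80.12 cm^2
F = P × A_rod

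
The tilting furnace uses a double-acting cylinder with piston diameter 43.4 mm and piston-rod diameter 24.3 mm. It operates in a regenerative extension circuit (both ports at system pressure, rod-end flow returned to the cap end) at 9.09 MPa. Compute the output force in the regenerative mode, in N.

With equal pressure on both faces, forces on the annular region cancel; the net push is pressure × rod cross-section.
Rod cross-section A_rod = π/4 × (24.3 mm)² = 463.8 mm^2
F = P × A_rod

F ≈ 4220 N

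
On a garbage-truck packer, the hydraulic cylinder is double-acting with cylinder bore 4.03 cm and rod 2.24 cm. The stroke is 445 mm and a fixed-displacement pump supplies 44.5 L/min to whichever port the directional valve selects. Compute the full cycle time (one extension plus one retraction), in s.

t ≈ 1.29 s

Cap-side area A_cap = π/4 × (4.03 cm)² = 12.76 cm^2
Rod-side annular area A_ann = π/4 × (4.03² − 2.24²) = 8.815 cm^2
t_ext = A_cap·L/Q = 0.7653 s
t_ret = A_ann·L/Q = 0.5289 s
t_cycle = t_ext + t_ret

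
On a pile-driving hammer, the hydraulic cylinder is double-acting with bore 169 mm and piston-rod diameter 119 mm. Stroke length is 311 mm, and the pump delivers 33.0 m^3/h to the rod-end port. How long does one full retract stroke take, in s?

Rod-side annular area A_ann = π/4 × (169² − 119²) = 11310 mm^2
Swept volume V = A × L; t = V / Q = A·L / Q

t ≈ 0.384 s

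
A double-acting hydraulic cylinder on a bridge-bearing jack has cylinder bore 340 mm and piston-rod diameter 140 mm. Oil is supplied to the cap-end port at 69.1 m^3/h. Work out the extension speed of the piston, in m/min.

Cap-side area A_cap = π/4 × (340 mm)² = 90790 mm^2
v = Q / A

v ≈ 12.7 m/min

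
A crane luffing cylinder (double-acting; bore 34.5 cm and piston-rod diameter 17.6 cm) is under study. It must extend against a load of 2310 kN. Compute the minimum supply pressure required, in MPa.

Cap-side area A_cap = π/4 × (34.5 cm)² = 934.8 cm^2
P = F / A = 2310 kN / A

P ≈ 24.7 MPa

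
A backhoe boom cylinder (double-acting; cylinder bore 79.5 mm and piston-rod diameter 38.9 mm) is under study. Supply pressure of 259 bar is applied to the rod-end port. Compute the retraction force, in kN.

Rod-side annular area A_ann = π/4 × (79.5² − 38.9²) = 3775 mm^2
On retraction the pressure acts on the annular area (bore minus rod).
F = P × A_ann

F ≈ 97.8 kN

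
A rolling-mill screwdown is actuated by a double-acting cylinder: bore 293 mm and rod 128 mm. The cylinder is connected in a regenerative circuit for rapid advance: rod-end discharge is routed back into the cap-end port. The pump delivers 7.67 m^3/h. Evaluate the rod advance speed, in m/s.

v ≈ 0.166 m/s

In regeneration the rod-end outflow joins the pump flow into the cap end, so the net volume the pump must supply per unit advance equals the rod cross-section area.
Rod cross-section A_rod = π/4 × (128 mm)² = 12870 mm^2
v = Q_pump / A_rod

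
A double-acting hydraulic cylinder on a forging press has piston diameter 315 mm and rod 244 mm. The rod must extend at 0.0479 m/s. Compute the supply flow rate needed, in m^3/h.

Cap-side area A_cap = π/4 × (315 mm)² = 77930 mm^2
Q = A × v

Q ≈ 13.4 m^3/h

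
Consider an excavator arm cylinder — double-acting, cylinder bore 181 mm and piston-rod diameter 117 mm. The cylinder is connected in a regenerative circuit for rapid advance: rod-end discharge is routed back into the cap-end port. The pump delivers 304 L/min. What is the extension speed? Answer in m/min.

v ≈ 28.3 m/min

In regeneration the rod-end outflow joins the pump flow into the cap end, so the net volume the pump must supply per unit advance equals the rod cross-section area.
Rod cross-section A_rod = π/4 × (117 mm)² = 10750 mm^2
v = Q_pump / A_rod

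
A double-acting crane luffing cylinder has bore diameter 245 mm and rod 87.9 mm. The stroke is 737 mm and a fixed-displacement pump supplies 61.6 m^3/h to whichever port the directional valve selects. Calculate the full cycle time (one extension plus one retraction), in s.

Cap-side area A_cap = π/4 × (245 mm)² = 47140 mm^2
Rod-side annular area A_ann = π/4 × (245² − 87.9²) = 41080 mm^2
t_ext = A_cap·L/Q = 2.031 s
t_ret = A_ann·L/Q = 1.769 s
t_cycle = t_ext + t_ret

t ≈ 3.80 s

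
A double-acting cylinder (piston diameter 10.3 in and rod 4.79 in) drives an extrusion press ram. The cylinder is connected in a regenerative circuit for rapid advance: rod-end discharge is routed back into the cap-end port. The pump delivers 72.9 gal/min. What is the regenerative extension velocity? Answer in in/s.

In regeneration the rod-end outflow joins the pump flow into the cap end, so the net volume the pump must supply per unit advance equals the rod cross-section area.
Rod cross-section A_rod = π/4 × (4.79 in)² = 18.02 in^2
v = Q_pump / A_rod

v ≈ 15.6 in/s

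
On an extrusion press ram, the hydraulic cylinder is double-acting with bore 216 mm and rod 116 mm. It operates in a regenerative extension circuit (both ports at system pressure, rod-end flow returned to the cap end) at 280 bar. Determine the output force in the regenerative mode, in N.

With equal pressure on both faces, forces on the annular region cancel; the net push is pressure × rod cross-section.
Rod cross-section A_rod = π/4 × (116 mm)² = 10570 mm^2
F = P × A_rod

F ≈ 2.96e5 N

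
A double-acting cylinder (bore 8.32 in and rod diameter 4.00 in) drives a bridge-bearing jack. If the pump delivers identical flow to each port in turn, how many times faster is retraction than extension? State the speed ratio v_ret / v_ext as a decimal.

Cap-side area A_cap = π/4 × (8.32 in)² = 54.37 in^2
Rod-side annular area A_ann = π/4 × (8.32² − 4.00²) = 41.80 in^2
For equal Q, v ∝ 1/A, so v_ret/v_ext = A_cap/A_ann.

v_ret/v_ext ≈ 1.30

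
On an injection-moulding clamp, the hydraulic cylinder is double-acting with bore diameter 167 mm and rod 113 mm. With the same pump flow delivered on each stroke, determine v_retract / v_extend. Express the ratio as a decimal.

v_ret/v_ext ≈ 1.84

Cap-side area A_cap = π/4 × (167 mm)² = 21900 mm^2
Rod-side annular area A_ann = π/4 × (167² − 113²) = 11880 mm^2
For equal Q, v ∝ 1/A, so v_ret/v_ext = A_cap/A_ann.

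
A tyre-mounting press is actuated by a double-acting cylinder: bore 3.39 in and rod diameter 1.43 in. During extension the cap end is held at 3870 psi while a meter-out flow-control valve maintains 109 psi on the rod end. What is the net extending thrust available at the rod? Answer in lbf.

F ≈ 34100 lbf

Cap-side area A_cap = π/4 × (3.39 in)² = 9.026 in^2
Rod-side annular area A_ann = π/4 × (3.39² − 1.43²) = 7.420 in^2
Net thrust = P_cap·A_cap − P_rod·A_ann = 34930 lbf − 808.8 lbf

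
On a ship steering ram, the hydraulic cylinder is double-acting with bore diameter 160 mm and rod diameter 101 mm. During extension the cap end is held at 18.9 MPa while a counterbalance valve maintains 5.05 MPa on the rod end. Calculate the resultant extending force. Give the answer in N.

F ≈ 3.19e5 N

Cap-side area A_cap = π/4 × (160 mm)² = 20110 mm^2
Rod-side annular area A_ann = π/4 × (160² − 101²) = 12090 mm^2
Net thrust = P_cap·A_cap − P_rod·A_ann = 3.800e5 N − 61080 N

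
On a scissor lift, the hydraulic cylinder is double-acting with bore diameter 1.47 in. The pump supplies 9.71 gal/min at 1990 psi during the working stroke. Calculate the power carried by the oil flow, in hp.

W ≈ 11.3 hp

Hydraulic power = P × Q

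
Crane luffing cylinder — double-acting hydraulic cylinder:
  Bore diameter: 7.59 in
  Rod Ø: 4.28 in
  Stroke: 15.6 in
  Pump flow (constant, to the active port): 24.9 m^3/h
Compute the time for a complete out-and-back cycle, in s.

t ≈ 2.81 s

Cap-side area A_cap = π/4 × (7.59 in)² = 45.25 in^2
Rod-side annular area A_ann = π/4 × (7.59² − 4.28²) = 30.86 in^2
t_ext = A_cap·L/Q = 1.672 s
t_ret = A_ann·L/Q = 1.141 s
t_cycle = t_ext + t_ret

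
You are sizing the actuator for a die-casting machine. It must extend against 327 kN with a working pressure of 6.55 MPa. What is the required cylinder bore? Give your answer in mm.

D ≈ 252 mm

Extension force acts on the full piston face: F = P × (π/4)D².
D = √(4F / (πP)) = √(4 × 327 kN / (π × 6.55 MPa))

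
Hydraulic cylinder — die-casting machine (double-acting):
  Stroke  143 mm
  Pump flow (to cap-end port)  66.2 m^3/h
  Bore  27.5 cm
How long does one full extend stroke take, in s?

t ≈ 0.462 s

Cap-side area A_cap = π/4 × (27.5 cm)² = 594.0 cm^2
Swept volume V = A × L; t = V / Q = A·L / Q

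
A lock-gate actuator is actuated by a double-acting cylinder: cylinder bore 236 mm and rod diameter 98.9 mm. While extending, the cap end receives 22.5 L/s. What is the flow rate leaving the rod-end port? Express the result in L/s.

Q_out ≈ 18.5 L/s

Cap-side area A_cap = π/4 × (236 mm)² = 43740 mm^2
Rod-side annular area A_ann = π/4 × (236² − 98.9²) = 36060 mm^2
Piston speed v = Q_in/A_cap; rod-end outflow Q_out = v × A_ann = Q_in × A_ann/A_cap.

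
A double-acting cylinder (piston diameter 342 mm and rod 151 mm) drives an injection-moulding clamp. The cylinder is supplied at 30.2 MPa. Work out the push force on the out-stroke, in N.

Cap-side area A_cap = π/4 × (342 mm)² = 91860 mm^2
F = P × A_cap = 30.2 MPa × A_cap

F ≈ 2.77e6 N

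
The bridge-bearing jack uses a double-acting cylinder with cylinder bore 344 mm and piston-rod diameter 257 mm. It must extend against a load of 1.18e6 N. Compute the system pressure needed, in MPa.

Cap-side area A_cap = π/4 × (344 mm)² = 92940 mm^2
P = F / A = 1.18e6 N / A

P ≈ 12.7 MPa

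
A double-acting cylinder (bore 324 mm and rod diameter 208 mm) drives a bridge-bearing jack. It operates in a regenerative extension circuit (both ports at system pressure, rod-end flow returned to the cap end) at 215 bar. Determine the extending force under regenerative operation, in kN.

F ≈ 731 kN

With equal pressure on both faces, forces on the annular region cancel; the net push is pressure × rod cross-section.
Rod cross-section A_rod = π/4 × (208 mm)² = 33980 mm^2
F = P × A_rod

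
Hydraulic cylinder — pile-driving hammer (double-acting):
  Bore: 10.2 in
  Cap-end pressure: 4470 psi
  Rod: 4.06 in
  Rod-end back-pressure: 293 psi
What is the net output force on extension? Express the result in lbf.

Cap-side area A_cap = π/4 × (10.2 in)² = 81.71 in^2
Rod-side annular area A_ann = π/4 × (10.2² − 4.06²) = 68.77 in^2
Net thrust = P_cap·A_cap − P_rod·A_ann = 3.653e5 lbf − 20150 lbf

F ≈ 3.45e5 lbf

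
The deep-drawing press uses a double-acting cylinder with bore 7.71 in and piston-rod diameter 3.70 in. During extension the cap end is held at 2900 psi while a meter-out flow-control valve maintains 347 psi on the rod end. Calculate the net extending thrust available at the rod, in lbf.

Cap-side area A_cap = π/4 × (7.71 in)² = 46.69 in^2
Rod-side annular area A_ann = π/4 × (7.71² − 3.70²) = 35.94 in^2
Net thrust = P_cap·A_cap − P_rod·A_ann = 1.354e5 lbf − 12470 lbf

F ≈ 1.23e5 lbf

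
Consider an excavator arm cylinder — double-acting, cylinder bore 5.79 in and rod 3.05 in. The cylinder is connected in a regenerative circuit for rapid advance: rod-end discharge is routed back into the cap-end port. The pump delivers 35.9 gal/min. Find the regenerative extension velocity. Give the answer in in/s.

v ≈ 18.9 in/s

In regeneration the rod-end outflow joins the pump flow into the cap end, so the net volume the pump must supply per unit advance equals the rod cross-section area.
Rod cross-section A_rod = π/4 × (3.05 in)² = 7.306 in^2
v = Q_pump / A_rod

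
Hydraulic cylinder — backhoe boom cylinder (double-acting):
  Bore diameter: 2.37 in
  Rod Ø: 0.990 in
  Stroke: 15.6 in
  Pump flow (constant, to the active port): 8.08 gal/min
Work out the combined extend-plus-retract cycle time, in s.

t ≈ 4.04 s

Cap-side area A_cap = π/4 × (2.37 in)² = 4.412 in^2
Rod-side annular area A_ann = π/4 × (2.37² − 0.990²) = 3.642 in^2
t_ext = A_cap·L/Q = 2.212 s
t_ret = A_ann·L/Q = 1.826 s
t_cycle = t_ext + t_ret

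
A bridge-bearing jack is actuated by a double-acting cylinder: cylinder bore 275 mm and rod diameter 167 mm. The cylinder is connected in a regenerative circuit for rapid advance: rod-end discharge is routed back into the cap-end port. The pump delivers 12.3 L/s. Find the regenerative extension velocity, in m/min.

In regeneration the rod-end outflow joins the pump flow into the cap end, so the net volume the pump must supply per unit advance equals the rod cross-section area.
Rod cross-section A_rod = π/4 × (167 mm)² = 21900 mm^2
v = Q_pump / A_rod

v ≈ 33.7 m/min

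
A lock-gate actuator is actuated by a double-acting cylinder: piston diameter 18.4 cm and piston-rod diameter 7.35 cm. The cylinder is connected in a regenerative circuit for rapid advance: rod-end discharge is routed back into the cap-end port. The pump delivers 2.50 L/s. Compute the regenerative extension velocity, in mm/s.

In regeneration the rod-end outflow joins the pump flow into the cap end, so the net volume the pump must supply per unit advance equals the rod cross-section area.
Rod cross-section A_rod = π/4 × (7.35 cm)² = 42.43 cm^2
v = Q_pump / A_rod

v ≈ 589 mm/s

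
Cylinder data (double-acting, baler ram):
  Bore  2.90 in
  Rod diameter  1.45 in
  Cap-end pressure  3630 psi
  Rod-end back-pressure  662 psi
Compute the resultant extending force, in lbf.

Cap-side area A_cap = π/4 × (2.90 in)² = 6.605 in^2
Rod-side annular area A_ann = π/4 × (2.90² − 1.45²) = 4.954 in^2
Net thrust = P_cap·A_cap − P_rod·A_ann = 23980 lbf − 3279 lbf

F ≈ 20700 lbf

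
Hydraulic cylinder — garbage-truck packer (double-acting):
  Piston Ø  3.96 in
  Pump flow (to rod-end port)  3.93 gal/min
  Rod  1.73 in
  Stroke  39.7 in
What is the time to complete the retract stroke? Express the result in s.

t ≈ 26.1 s

Rod-side annular area A_ann = π/4 × (3.96² − 1.73²) = 9.966 in^2
Swept volume V = A × L; t = V / Q = A·L / Q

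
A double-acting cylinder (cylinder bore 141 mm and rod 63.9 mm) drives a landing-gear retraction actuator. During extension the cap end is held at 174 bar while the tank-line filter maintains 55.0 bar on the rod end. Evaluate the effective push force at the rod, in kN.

F ≈ 203 kN

Cap-side area A_cap = π/4 × (141 mm)² = 15610 mm^2
Rod-side annular area A_ann = π/4 × (141² − 63.9²) = 12410 mm^2
Net thrust = P_cap·A_cap − P_rod·A_ann = 271.7 kN − 68.24 kN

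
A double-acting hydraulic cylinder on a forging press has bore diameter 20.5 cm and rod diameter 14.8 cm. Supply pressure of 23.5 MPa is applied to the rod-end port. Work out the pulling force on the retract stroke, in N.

Rod-side annular area A_ann = π/4 × (20.5² − 14.8²) = 158.0 cm^2
On retraction the pressure acts on the annular area (bore minus rod).
F = P × A_ann

F ≈ 3.71e5 N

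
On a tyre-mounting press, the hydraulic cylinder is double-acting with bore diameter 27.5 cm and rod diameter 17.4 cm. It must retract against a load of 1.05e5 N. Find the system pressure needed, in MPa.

P ≈ 2.95 MPa

Rod-side annular area A_ann = π/4 × (27.5² − 17.4²) = 356.2 cm^2
Retraction: pressure acts on the annular area.
P = F / A = 1.05e5 N / A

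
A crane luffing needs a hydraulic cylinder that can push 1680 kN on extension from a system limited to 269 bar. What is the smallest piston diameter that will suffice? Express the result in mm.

D ≈ 282 mm

Extension force acts on the full piston face: F = P × (π/4)D².
D = √(4F / (πP)) = √(4 × 1680 kN / (π × 269 bar))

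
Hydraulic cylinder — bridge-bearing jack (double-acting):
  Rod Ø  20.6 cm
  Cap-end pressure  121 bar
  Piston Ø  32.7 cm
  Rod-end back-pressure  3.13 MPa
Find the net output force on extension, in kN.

Cap-side area A_cap = π/4 × (32.7 cm)² = 839.8 cm^2
Rod-side annular area A_ann = π/4 × (32.7² − 20.6²) = 506.5 cm^2
Net thrust = P_cap·A_cap − P_rod·A_ann = 1016 kN − 158.5 kN

F ≈ 858 kN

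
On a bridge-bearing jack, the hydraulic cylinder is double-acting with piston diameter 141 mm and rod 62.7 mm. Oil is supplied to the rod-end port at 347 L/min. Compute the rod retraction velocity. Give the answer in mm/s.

v ≈ 462 mm/s

Rod-side annular area A_ann = π/4 × (141² − 62.7²) = 12530 mm^2
Flow into the rod-end port fills the annular volume.
v = Q / A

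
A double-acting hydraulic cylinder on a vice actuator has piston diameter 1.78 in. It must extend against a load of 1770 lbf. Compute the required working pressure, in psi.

Cap-side area A_cap = π/4 × (1.78 in)² = 2.488 in^2
P = F / A = 1770 lbf / A

P ≈ 711 psi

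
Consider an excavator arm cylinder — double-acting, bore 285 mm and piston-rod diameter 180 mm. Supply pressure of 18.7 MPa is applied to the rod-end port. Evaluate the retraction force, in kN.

Rod-side annular area A_ann = π/4 × (285² − 180²) = 38350 mm^2
On retraction the pressure acts on the annular area (bore minus rod).
F = P × A_ann

F ≈ 717 kN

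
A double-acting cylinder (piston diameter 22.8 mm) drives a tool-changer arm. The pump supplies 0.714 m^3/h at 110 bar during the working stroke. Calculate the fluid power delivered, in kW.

W ≈ 2.18 kW

Hydraulic power = P × Q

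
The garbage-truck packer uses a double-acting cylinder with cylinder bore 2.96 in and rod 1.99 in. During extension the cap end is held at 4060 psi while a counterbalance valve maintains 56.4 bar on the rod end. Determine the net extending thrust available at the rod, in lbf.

F ≈ 24900 lbf

Cap-side area A_cap = π/4 × (2.96 in)² = 6.881 in^2
Rod-side annular area A_ann = π/4 × (2.96² − 1.99²) = 3.771 in^2
Net thrust = P_cap·A_cap − P_rod·A_ann = 27940 lbf − 3085 lbf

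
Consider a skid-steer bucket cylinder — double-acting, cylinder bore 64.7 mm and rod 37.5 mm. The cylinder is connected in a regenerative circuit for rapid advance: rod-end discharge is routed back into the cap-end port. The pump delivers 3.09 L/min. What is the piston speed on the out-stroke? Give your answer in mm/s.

v ≈ 46.6 mm/s

In regeneration the rod-end outflow joins the pump flow into the cap end, so the net volume the pump must supply per unit advance equals the rod cross-section area.
Rod cross-section A_rod = π/4 × (37.5 mm)² = 1104 mm^2
v = Q_pump / A_rod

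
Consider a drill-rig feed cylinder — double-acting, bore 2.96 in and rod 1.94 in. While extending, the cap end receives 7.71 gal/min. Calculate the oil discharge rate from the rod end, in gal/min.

Q_out ≈ 4.40 gal/min

Cap-side area A_cap = π/4 × (2.96 in)² = 6.881 in^2
Rod-side annular area A_ann = π/4 × (2.96² − 1.94²) = 3.925 in^2
Piston speed v = Q_in/A_cap; rod-end outflow Q_out = v × A_ann = Q_in × A_ann/A_cap.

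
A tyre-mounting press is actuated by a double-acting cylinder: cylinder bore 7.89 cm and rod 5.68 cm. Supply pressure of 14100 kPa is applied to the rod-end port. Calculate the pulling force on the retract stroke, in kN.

F ≈ 33.2 kN

Rod-side annular area A_ann = π/4 × (7.89² − 5.68²) = 23.55 cm^2
On retraction the pressure acts on the annular area (bore minus rod).
F = P × A_ann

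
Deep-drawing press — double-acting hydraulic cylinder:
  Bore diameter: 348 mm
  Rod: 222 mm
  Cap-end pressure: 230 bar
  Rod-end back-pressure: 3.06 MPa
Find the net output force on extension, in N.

F ≈ 2.02e6 N

Cap-side area A_cap = π/4 × (348 mm)² = 95110 mm^2
Rod-side annular area A_ann = π/4 × (348² − 222²) = 56410 mm^2
Net thrust = P_cap·A_cap − P_rod·A_ann = 2.188e6 N − 1.726e5 N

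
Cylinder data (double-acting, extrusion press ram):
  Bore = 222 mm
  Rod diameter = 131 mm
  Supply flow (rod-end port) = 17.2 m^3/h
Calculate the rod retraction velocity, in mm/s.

Rod-side annular area A_ann = π/4 × (222² − 131²) = 25230 mm^2
Flow into the rod-end port fills the annular volume.
v = Q / A

v ≈ 189 mm/s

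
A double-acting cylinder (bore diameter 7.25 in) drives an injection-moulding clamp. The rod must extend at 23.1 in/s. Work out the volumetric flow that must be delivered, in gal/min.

Q ≈ 248 gal/min

Cap-side area A_cap = π/4 × (7.25 in)² = 41.28 in^2
Q = A × v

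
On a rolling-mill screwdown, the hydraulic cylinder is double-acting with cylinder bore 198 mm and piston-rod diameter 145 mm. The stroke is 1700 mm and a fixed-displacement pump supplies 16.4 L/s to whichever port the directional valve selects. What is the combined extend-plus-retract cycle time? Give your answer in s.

Cap-side area A_cap = π/4 × (198 mm)² = 30790 mm^2
Rod-side annular area A_ann = π/4 × (198² − 145²) = 14280 mm^2
t_ext = A_cap·L/Q = 3.192 s
t_ret = A_ann·L/Q = 1.480 s
t_cycle = t_ext + t_ret

t ≈ 4.67 s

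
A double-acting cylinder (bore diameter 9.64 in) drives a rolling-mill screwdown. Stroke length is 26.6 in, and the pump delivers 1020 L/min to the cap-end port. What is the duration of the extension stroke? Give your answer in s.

Cap-side area A_cap = π/4 × (9.64 in)² = 72.99 in^2
Swept volume V = A × L; t = V / Q = A·L / Q

t ≈ 1.87 s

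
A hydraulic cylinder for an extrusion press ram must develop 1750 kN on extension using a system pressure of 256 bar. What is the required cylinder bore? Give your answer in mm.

D ≈ 295 mm

Extension force acts on the full piston face: F = P × (π/4)D².
D = √(4F / (πP)) = √(4 × 1750 kN / (π × 256 bar))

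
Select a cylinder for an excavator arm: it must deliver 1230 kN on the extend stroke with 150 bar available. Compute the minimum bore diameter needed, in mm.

Extension force acts on the full piston face: F = P × (π/4)D².
D = √(4F / (πP)) = √(4 × 1230 kN / (π × 150 bar))

D ≈ 323 mm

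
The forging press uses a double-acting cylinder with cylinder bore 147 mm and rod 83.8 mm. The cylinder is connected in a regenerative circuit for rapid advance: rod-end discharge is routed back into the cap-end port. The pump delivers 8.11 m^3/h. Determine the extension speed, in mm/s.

v ≈ 408 mm/s

In regeneration the rod-end outflow joins the pump flow into the cap end, so the net volume the pump must supply per unit advance equals the rod cross-section area.
Rod cross-section A_rod = π/4 × (83.8 mm)² = 5515 mm^2
v = Q_pump / A_rod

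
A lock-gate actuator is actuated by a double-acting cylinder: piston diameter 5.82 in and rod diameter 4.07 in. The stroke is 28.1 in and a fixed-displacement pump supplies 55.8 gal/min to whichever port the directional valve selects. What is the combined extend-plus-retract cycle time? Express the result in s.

Cap-side area A_cap = π/4 × (5.82 in)² = 26.60 in^2
Rod-side annular area A_ann = π/4 × (5.82² − 4.07²) = 13.59 in^2
t_ext = A_cap·L/Q = 3.480 s
t_ret = A_ann·L/Q = 1.778 s
t_cycle = t_ext + t_ret

t ≈ 5.26 s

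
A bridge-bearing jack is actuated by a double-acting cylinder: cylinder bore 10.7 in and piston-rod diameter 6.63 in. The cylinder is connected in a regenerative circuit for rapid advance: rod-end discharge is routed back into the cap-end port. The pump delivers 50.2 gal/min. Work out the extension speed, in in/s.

v ≈ 5.60 in/s

In regeneration the rod-end outflow joins the pump flow into the cap end, so the net volume the pump must supply per unit advance equals the rod cross-section area.
Rod cross-section A_rod = π/4 × (6.63 in)² = 34.52 in^2
v = Q_pump / A_rod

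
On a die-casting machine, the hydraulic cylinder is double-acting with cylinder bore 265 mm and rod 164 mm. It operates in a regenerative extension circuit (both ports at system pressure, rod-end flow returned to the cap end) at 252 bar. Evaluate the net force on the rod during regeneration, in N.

With equal pressure on both faces, forces on the annular region cancel; the net push is pressure × rod cross-section.
Rod cross-section A_rod = π/4 × (164 mm)² = 21120 mm^2
F = P × A_rod

F ≈ 5.32e5 N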